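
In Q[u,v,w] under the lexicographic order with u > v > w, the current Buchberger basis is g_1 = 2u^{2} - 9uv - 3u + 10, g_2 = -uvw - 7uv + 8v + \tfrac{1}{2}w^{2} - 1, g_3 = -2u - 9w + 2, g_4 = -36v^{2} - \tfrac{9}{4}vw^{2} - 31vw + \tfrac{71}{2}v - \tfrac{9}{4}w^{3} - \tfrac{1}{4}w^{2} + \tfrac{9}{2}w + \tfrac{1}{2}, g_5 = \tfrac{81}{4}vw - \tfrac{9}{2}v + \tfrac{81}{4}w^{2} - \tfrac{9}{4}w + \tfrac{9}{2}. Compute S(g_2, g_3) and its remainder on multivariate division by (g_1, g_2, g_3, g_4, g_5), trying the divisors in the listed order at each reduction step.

lcm(LM(g_2), LM(g_3)) = uvw.
S = (lcm/LT(g_2))·g_2 − (lcm/LT(g_3))·g_3 = 7uv - \tfrac{9}{2}vw^{2} + vw - 8v - \tfrac{1}{2}w^{2} + 1.
Reduce S modulo (g_1, g_2, g_3, g_4, g_5) in that order:
  leading term uv: subtract (-\tfrac{7}{2}v)·g_3 from 7uv - \tfrac{9}{2}vw^{2} + vw - 8v - \tfrac{1}{2}w^{2} + 1 → -\tfrac{9}{2}vw^{2} - \tfrac{61}{2}vw - v - \tfrac{1}{2}w^{2} + 1
  leading term vw^{2}: subtract (-\tfrac{2}{9}w)·g_5 from -\tfrac{9}{2}vw^{2} - \tfrac{61}{2}vw - v - \tfrac{1}{2}w^{2} + 1 → -\tfrac{63}{2}vw - v + \tfrac{9}{2}w^{3} - w^{2} + w + 1
  leading term vw: subtract (-\tfrac{14}{9})·g_5 from -\tfrac{63}{2}vw - v + \tfrac{9}{2}w^{3} - w^{2} + w + 1 → -8v + \tfrac{9}{2}w^{3} + \tfrac{61}{2}w^{2} - \tfrac{5}{2}w + 8
  leading term v: no divisor's leading term divides it; move -8v to the remainder.
  leading term w^{3}: no divisor's leading term divides it; move \tfrac{9}{2}w^{3} to the remainder.
  leading term w^{2}: no divisor's leading term divides it; move \tfrac{61}{2}w^{2} to the remainder.
  leading term w: no divisor's leading term divides it; move -\tfrac{5}{2}w to the remainder.
  leading term 1: no divisor's leading term divides it; move 8 to the remainder.
The remainder -8v + \tfrac{9}{2}w^{3} + \tfrac{61}{2}w^{2} - \tfrac{5}{2}w + 8 is nonzero, so it would be added as the next basis element.
An S-polynomial is built so that the two leading terms cancel; whether anything survives reduction is exactly the Gröbner-basis criterion.

S(g_2, g_3) = 7uv - \tfrac{9}{2}vw^{2} + vw - 8v - \tfrac{1}{2}w^{2} + 1; remainder on division = -8v + \tfrac{9}{2}w^{3} + \tfrac{61}{2}w^{2} - \tfrac{5}{2}w + 8.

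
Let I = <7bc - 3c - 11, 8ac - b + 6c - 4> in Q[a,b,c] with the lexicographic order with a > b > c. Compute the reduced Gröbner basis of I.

f_1 = 7bc - 3c - 11, LT = bc.
f_2 = 8ac - b + 6c - 4, LT = ac.

S(f_1,f_2): lcm = abc. S = -\tfrac{3}{7}ac - \tfrac{11}{7}a + \tfrac{1}{8}b^{2} - \tfrac{3}{4}bc + \tfrac{1}{2}b.
  leading term ac: subtract (-\tfrac{3}{56})·f_2 from -\tfrac{3}{7}ac - \tfrac{11}{7}a + \tfrac{1}{8}b^{2} - \tfrac{3}{4}bc + \tfrac{1}{2}b → -\tfrac{11}{7}a + \tfrac{1}{8}b^{2} - \tfrac{3}{4}bc + \tfrac{25}{56}b + \tfrac{9}{28}c - \tfrac{3}{14}
  leading term a: no divisor's leading term divides it; move -\tfrac{11}{7}a to the remainder.
  leading term b^{2}: no divisor's leading term divides it; move \tfrac{1}{8}b^{2} to the remainder.
  leading term bc: subtract (-\tfrac{3}{28})·f_1 from -\tfrac{3}{4}bc + \tfrac{25}{56}b + \tfrac{9}{28}c - \tfrac{3}{14} → \tfrac{25}{56}b - \tfrac{39}{28}
  leading term b: no divisor's leading term divides it; move \tfrac{25}{56}b to the remainder.
  leading term 1: no divisor's leading term divides it; move -\tfrac{39}{28} to the remainder.
  remainder -\tfrac{11}{7}a + \tfrac{1}{8}b^{2} + \tfrac{25}{56}b - \tfrac{39}{28} ≠ 0; add g_3 = -\tfrac{11}{7}a + \tfrac{1}{8}b^{2} + \tfrac{25}{56}b - \tfrac{39}{28} to the basis.

The other S-polynomials (S(f_1,g_3), S(f_2,g_3)) all reduce to 0 modulo the current basis, so we have a Gröbner basis.
Inter-reduce: drop elements whose leading term is divisible by another's, tail-reduce, and make monic.

G = {a - \tfrac{7}{88}b^{2} - \tfrac{25}{88}b + \tfrac{39}{44}, bc - \tfrac{3}{7}c - \tfrac{11}{7}}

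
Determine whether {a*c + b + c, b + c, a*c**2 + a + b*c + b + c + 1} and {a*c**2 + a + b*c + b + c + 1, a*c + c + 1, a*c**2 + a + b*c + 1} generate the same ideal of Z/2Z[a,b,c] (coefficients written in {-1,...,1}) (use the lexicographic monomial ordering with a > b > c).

No, the ideals differ.

Equality of ideals is decidable: compute both reduced Gröbner bases (unique for the ordering) and check whether they agree.
Buchberger on the first generating set:
f_1 = a*c + b + c, LT = a*c.
f_2 = b + c, LT = b.
f_3 = a*c**2 + a + b*c + b + c + 1, LT = a*c**2.

S(f_1,f_3): lcm = a*c**2. S = a + b + c**2 + c + 1.
  reduce S modulo (f_1, f_2, f_3):
  remainder a + c**2 + 1 ≠ 0; add g_4 = a + c**2 + 1 to the basis.

S(f_1,g_4): lcm = a*c. S = b + c**3.
  reduce S modulo (f_1, f_2, f_3, g_4):
  remainder c**3 + c ≠ 0; add g_5 = c**3 + c to the basis.

The other S-polynomials (S(f_1,f_2), S(f_2,f_3), S(f_2,g_4), S(f_3,g_4), S(f_1,g_5), S(f_2,g_5), S(f_3,g_5), S(g_4,g_5)) all reduce to 0 modulo the current basis, so we have a Gröbner basis.
Inter-reduce: drop elements whose leading term is divisible by another's, tail-reduce, and make monic.
Reduced Gröbner basis: {a + c**2 + 1, b + c, c**3 + c}.

Buchberger on the second generating set:
h_1 = a*c**2 + a + b*c + b + c + 1, LT = a*c**2.
h_2 = a*c + c + 1, LT = a*c.
h_3 = a*c**2 + a + b*c + 1, LT = a*c**2.

S(h_1,h_2): lcm = a*c**2. S = a + b*c + b + c**2 + 1.
  reduce S modulo (h_1, h_2, h_3):
  remainder a + b*c + b + c**2 + 1 ≠ 0; add k_4 = a + b*c + b + c**2 + 1 to the basis.

S(h_1,h_3): lcm = a*c**2. S = b + c.
  reduce S modulo (h_1, h_2, h_3, k_4):
  remainder b + c ≠ 0; add k_5 = b + c to the basis.

S(h_1,k_4): lcm = a*c**2. S = a + b*c**3 + b*c**2 + b*c + b + c**4 + c**2 + c + 1.
  reduce S modulo (h_1, h_2, h_3, k_4, k_5):
  remainder c**3 + c ≠ 0; add k_6 = c**3 + c to the basis.

S(h_2,k_4): lcm = a*c. S = b*c**2 + b*c + c**3 + 1.
  reduce S modulo (h_1, h_2, h_3, k_4, k_5, k_6):
  remainder c**2 + 1 ≠ 0; add k_7 = c**2 + 1 to the basis.

The other S-polynomials (S(h_2,h_3), S(h_3,k_4), S(h_1,k_5), S(h_2,k_5), S(h_3,k_5), S(k_4,k_5), S(h_1,k_6), S(h_2,k_6), S(h_3,k_6), S(k_4,k_6), S(k_5,k_6), S(h_1,k_7), S(h_2,k_7), S(h_3,k_7), S(k_4,k_7), S(k_5,k_7), S(k_6,k_7)) all reduce to 0 modulo the current basis, so we have a Gröbner basis.
Inter-reduce: drop elements whose leading term is divisible by another's, tail-reduce, and make monic.
Reduced Gröbner basis: {a + c + 1, b + c, c**2 + 1}.

These differ, so the ideals are not equal.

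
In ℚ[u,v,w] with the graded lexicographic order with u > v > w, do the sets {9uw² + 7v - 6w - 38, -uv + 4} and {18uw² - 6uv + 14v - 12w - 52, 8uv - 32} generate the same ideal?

Yes, the ideals are equal.

Two ideals are equal iff their reduced Gröbner bases coincide (the reduced basis is unique for a fixed ordering).
Buchberger on the first generating set:
f_1 = 9uw² + 7v - 6w - 38, LT = uw².
f_2 = -uv + 4, LT = uv.

S(f_1,f_2): lcm = uvw². S = 7/9v² - ⅔vw + 4w² - 38/9v.
  reduce S modulo (f_1, f_2):
  remainder 7/9v² - ⅔vw + 4w² - 38/9v ≠ 0; add g_3 = 7/9v² - ⅔vw + 4w² - 38/9v to the basis.

The other S-polynomials (S(f_1,g_3), S(f_2,g_3)) all reduce to 0 modulo the current basis, so we have a Gröbner basis.
Inter-reduce: drop elements whose leading term is divisible by another's, tail-reduce, and make monic.
Reduced Gröbner basis: {uw² + 7/9v - ⅔w - 38/9, uv - 4, v² - 6/7vw + 36/7w² - 38/7v}.

Buchberger on the second generating set:
h_1 = 18uw² - 6uv + 14v - 12w - 52, LT = uw².
h_2 = 8uv - 32, LT = uv.

S(h_1,h_2): lcm = uvw². S = -⅓uv² + 7/9v² - ⅔vw + 4w² - 26/9v.
  reduce S modulo (h_1, h_2):
  remainder 7/9v² - ⅔vw + 4w² - 38/9v ≠ 0; add k_3 = 7/9v² - ⅔vw + 4w² - 38/9v to the basis.

The other S-polynomials (S(h_1,k_3), S(h_2,k_3)) all reduce to 0 modulo the current basis, so we have a Gröbner basis.
Inter-reduce: drop elements whose leading term is divisible by another's, tail-reduce, and make monic.
Reduced Gröbner basis: {uw² + 7/9v - ⅔w - 38/9, uv - 4, v² - 6/7vw + 36/7w² - 38/7v}.

The two bases agree; hence the ideals are identical.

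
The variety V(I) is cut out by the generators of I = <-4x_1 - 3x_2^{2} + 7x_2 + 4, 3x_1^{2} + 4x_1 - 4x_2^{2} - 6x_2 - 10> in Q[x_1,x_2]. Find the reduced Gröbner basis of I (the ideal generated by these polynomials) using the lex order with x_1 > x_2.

This is the nonlinear analogue of row-reducing a linear system.

f_1 = -4x_1 - 3x_2^{2} + 7x_2 + 4, LT = x_1.
f_2 = 3x_1^{2} + 4x_1 - 4x_2^{2} - 6x_2 - 10, LT = x_1^{2}.

S(f_1,f_2): lcm = x_1^{2}. S = \tfrac{3}{4}x_1x_2^{2} - \tfrac{7}{4}x_1x_2 - \tfrac{7}{3}x_1 + \tfrac{4}{3}x_2^{2} + 2x_2 + \tfrac{10}{3}.
  leading term x_1x_2^{2}: subtract (-\tfrac{3}{16}x_2^{2})·f_1 from \tfrac{3}{4}x_1x_2^{2} - \tfrac{7}{4}x_1x_2 - \tfrac{7}{3}x_1 + \tfrac{4}{3}x_2^{2} + 2x_2 + \tfrac{10}{3} → -\tfrac{7}{4}x_1x_2 - \tfrac{7}{3}x_1 - \tfrac{9}{16}x_2^{4} + \tfrac{21}{16}x_2^{3} + \tfrac{25}{12}x_2^{2} + 2x_2 + \tfrac{10}{3}
  leading term x_1x_2: subtract (\tfrac{7}{16}x_2)·f_1 from -\tfrac{7}{4}x_1x_2 - \tfrac{7}{3}x_1 - \tfrac{9}{16}x_2^{4} + \tfrac{21}{16}x_2^{3} + \tfrac{25}{12}x_2^{2} + 2x_2 + \tfrac{10}{3} → -\tfrac{7}{3}x_1 - \tfrac{9}{16}x_2^{4} + \tfrac{21}{8}x_2^{3} - \tfrac{47}{48}x_2^{2} + \tfrac{1}{4}x_2 + \tfrac{10}{3}
  leading term x_1: subtract (\tfrac{7}{12})·f_1 from -\tfrac{7}{3}x_1 - \tfrac{9}{16}x_2^{4} + \tfrac{21}{8}x_2^{3} - \tfrac{47}{48}x_2^{2} + \tfrac{1}{4}x_2 + \tfrac{10}{3} → -\tfrac{9}{16}x_2^{4} + \tfrac{21}{8}x_2^{3} + \tfrac{37}{48}x_2^{2} - \tfrac{23}{6}x_2 + 1
  leading term x_2^{4}: no divisor's leading term divides it; move -\tfrac{9}{16}x_2^{4} to the remainder.
  leading term x_2^{3}: no divisor's leading term divides it; move \tfrac{21}{8}x_2^{3} to the remainder.
  leading term x_2^{2}: no divisor's leading term divides it; move \tfrac{37}{48}x_2^{2} to the remainder.
  leading term x_2: no divisor's leading term divides it; move -\tfrac{23}{6}x_2 to the remainder.
  leading term 1: no divisor's leading term divides it; move 1 to the remainder.
  remainder -\tfrac{9}{16}x_2^{4} + \tfrac{21}{8}x_2^{3} + \tfrac{37}{48}x_2^{2} - \tfrac{23}{6}x_2 + 1 ≠ 0; add g_3 = -\tfrac{9}{16}x_2^{4} + \tfrac{21}{8}x_2^{3} + \tfrac{37}{48}x_2^{2} - \tfrac{23}{6}x_2 + 1 to the basis.

The other S-polynomials (S(f_1,g_3), S(f_2,g_3)) all reduce to 0 modulo the current basis, so we have a Gröbner basis.
Inter-reduce: drop elements whose leading term is divisible by another's, tail-reduce, and make monic.

G = {x_1 + \tfrac{3}{4}x_2^{2} - \tfrac{7}{4}x_2 - 1, x_2^{4} - \tfrac{14}{3}x_2^{3} - \tfrac{37}{27}x_2^{2} + \tfrac{184}{27}x_2 - \tfrac{16}{9}}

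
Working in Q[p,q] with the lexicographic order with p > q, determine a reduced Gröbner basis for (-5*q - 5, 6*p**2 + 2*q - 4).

G = {p**2 - 1, q + 1}

f_1 = -5*q - 5, LT = q.
f_2 = 6*p**2 + 2*q - 4, LT = p**2.

The S-polynomials (S(f_1,f_2)) all reduce to 0 modulo the current basis, so we have a Gröbner basis.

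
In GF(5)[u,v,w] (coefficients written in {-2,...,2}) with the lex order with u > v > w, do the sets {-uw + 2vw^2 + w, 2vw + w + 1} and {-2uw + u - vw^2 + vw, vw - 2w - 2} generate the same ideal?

No, the ideals differ.

Equality of ideals is decidable: compute both reduced Gröbner bases (unique for the ordering) and check whether they agree.
Buchberger on the first generating set:
f_1 = -uw + 2vw^2 + w, LT = uw.
f_2 = 2vw + w + 1, LT = vw.

S(f_1,f_2): lcm = uvw. S = 2uw + 2u - 2v^2w^2 - vw.
  reduce S modulo (f_1, f_2):
  remainder 2u + 2w ≠ 0; add g_3 = 2u + 2w to the basis.

The other S-polynomials (S(f_1,g_3), S(f_2,g_3)) all reduce to 0 modulo the current basis, so we have a Gröbner basis.
Inter-reduce: drop elements whose leading term is divisible by another's, tail-reduce, and make monic.
Reduced Gröbner basis: {u + w, vw - 2w - 2}.

Buchberger on the second generating set:
h_1 = -2uw + u - vw^2 + vw, LT = uw.
h_2 = vw - 2w - 2, LT = vw.

S(h_1,h_2): lcm = uvw. S = 2uv + 2uw + 2u - 2v^2w^2 + 2v^2w.
  reduce S modulo (h_1, h_2):
  remainder 2uv - 2u - v + 2w + 2 ≠ 0; add k_3 = 2uv - 2u - v + 2w + 2 to the basis.

The other S-polynomials (S(h_1,k_3), S(h_2,k_3)) all reduce to 0 modulo the current basis, so we have a Gröbner basis.
Inter-reduce: drop elements whose leading term is divisible by another's, tail-reduce, and make monic.
Reduced Gröbner basis: {uv - u + 2v + w + 1, uw + 2u + w^2 - 1, vw - 2w - 2}.

Since the reduced bases disagree, the two ideals are not the same.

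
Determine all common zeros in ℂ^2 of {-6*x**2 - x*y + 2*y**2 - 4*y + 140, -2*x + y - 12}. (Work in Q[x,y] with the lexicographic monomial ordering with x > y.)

Compute a lex Gröbner basis by Buchberger's algorithm.
f_1 = -6*x**2 - x*y + 2*y**2 - 4*y + 140, LT = x**2.
f_2 = -2*x + y - 12, LT = x.

S(f_1,f_2): lcm = x**2. S = 2/3*x*y - 6*x - 1/3*y**2 + 2/3*y - 70/3.
  leading term x*y: subtract (-1/3*y)·f_2 from 2/3*x*y - 6*x - 1/3*y**2 + 2/3*y - 70/3 → -6*x - 10/3*y - 70/3
  leading term x: subtract (3)·f_2 from -6*x - 10/3*y - 70/3 → -19/3*y + 38/3
  leading term y: no divisor's leading term divides it; move -19/3*y to the remainder.
  leading term 1: no divisor's leading term divides it; move 38/3 to the remainder.
  remainder -19/3*y + 38/3 ≠ 0; add h_3 = -19/3*y + 38/3 to the basis.

The other S-polynomials (S(f_1,h_3), S(f_2,h_3)) all reduce to 0 modulo the current basis, so we have a Gröbner basis.
Inter-reduce: drop elements whose leading term is divisible by another's, tail-reduce, and make monic.
Reduced Gröbner basis: {x + 5, y - 2}.

From the last basis element, y - 2 = 0, so y takes values in {2}. Each choice, substituted upward through the basis, yields the corresponding point(s) of the solution set.
  y = 2: the earlier basis element becomes x + 5 = 0, giving x = -5 — point (-5, 2).
This is the nonlinear analogue of row-reducing a linear system.

{(-5, 2)}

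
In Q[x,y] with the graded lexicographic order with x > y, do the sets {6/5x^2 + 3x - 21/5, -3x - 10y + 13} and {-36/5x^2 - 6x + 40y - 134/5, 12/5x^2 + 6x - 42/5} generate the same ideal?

Yes, the ideals are equal.

For a fixed monomial order, each ideal has a unique reduced Gröbner basis; comparing bases decides equality.
Buchberger on the first generating set:
f_1 = 6/5x^2 + 3x - 21/5, LT = x^2.
f_2 = -3x - 10y + 13, LT = x.

S(f_1,f_2): lcm = x^2. S = -10/3xy + 41/6x - 7/2.
  reduce S modulo (f_1, f_2):
  remainder 100/9y^2 - 335/9y + 235/9 ≠ 0; add g_3 = 100/9y^2 - 335/9y + 235/9 to the basis.

The other S-polynomials (S(f_1,g_3), S(f_2,g_3)) all reduce to 0 modulo the current basis, so we have a Gröbner basis.
Inter-reduce: drop elements whose leading term is divisible by another's, tail-reduce, and make monic.
Reduced Gröbner basis: {y^2 - 67/20y + 47/20, x + 10/3y - 13/3}.

Buchberger on the second generating set:
h_1 = -36/5x^2 - 6x + 40y - 134/5, LT = x^2.
h_2 = 12/5x^2 + 6x - 42/5, LT = x^2.

S(h_1,h_2): lcm = x^2. S = -5/3x - 50/9y + 65/9.
  reduce S modulo (h_1, h_2):
  remainder -5/3x - 50/9y + 65/9 ≠ 0; add k_3 = -5/3x - 50/9y + 65/9 to the basis.

S(h_1,k_3): lcm = x^2. S = -10/3xy + 31/6x - 50/9y + 67/18.
  reduce S modulo (h_1, h_2, k_3):
  remainder 100/9y^2 - 335/9y + 235/9 ≠ 0; add k_4 = 100/9y^2 - 335/9y + 235/9 to the basis.

The other S-polynomials (S(h_2,k_3), S(h_1,k_4), S(h_2,k_4), S(k_3,k_4)) all reduce to 0 modulo the current basis, so we have a Gröbner basis.
Inter-reduce: drop elements whose leading term is divisible by another's, tail-reduce, and make monic.
Reduced Gröbner basis: {y^2 - 67/20y + 47/20, x + 10/3y - 13/3}.

These coincide, so the ideals are equal.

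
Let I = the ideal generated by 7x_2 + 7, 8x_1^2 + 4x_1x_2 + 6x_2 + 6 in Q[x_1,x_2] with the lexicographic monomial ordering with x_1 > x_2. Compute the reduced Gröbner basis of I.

Buchberger's algorithm terminates because the ascending chain of leading-term ideals stabilizes.

f_1 = 7x_2 + 7, LT = x_2.
f_2 = 8x_1^2 + 4x_1x_2 + 6x_2 + 6, LT = x_1^2.

The S-polynomials (S(f_1,f_2)) all reduce to 0 modulo the current basis, so we have a Gröbner basis.

G = {x_1^2 - 1/2x_1, x_2 + 1}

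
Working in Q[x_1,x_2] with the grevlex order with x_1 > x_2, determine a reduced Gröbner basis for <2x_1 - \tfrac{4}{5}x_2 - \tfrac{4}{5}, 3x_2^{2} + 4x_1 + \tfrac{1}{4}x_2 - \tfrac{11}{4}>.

G = {x_2^{2} + \tfrac{37}{60}x_2 - \tfrac{23}{60}, x_1 - \tfrac{2}{5}x_2 - \tfrac{2}{5}}

f_1 = 2x_1 - \tfrac{4}{5}x_2 - \tfrac{4}{5}, LT = x_1.
f_2 = 3x_2^{2} + 4x_1 + \tfrac{1}{4}x_2 - \tfrac{11}{4}, LT = x_2^{2}.

S(f_1,f_2): leading monomials are coprime, so the S-polynomial reduces to 0 (Buchberger's first criterion).
Every S-polynomial of the final basis reduces to 0, so we have a Gröbner basis.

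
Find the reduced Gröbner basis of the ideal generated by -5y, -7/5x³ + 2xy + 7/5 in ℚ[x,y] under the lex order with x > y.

f_1 = -5y, LT = y.
f_2 = -7/5x³ + 2xy + 7/5, LT = x³.

The S-polynomials (S(f_1,f_2)) all reduce to 0 modulo the current basis, so we have a Gröbner basis.

G = {x³ - 1, y}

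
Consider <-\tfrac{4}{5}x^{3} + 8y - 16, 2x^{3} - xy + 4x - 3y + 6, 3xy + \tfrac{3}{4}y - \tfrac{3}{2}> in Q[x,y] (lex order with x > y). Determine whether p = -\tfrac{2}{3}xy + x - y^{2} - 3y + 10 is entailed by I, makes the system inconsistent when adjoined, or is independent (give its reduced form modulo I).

First compute the reduced Gröbner basis of I by Buchberger's algorithm.
f_1 = -\tfrac{4}{5}x^{3} + 8y - 16, LT = x^{3}.
f_2 = 2x^{3} - xy + 4x - 3y + 6, LT = x^{3}.
f_3 = 3xy + \tfrac{3}{4}y - \tfrac{3}{2}, LT = xy.

S(f_1,f_2): lcm = x^{3}. S = \tfrac{1}{2}xy - 2x - \tfrac{17}{2}y + 17.
  leading term xy: subtract (\tfrac{1}{6})·f_3 from \tfrac{1}{2}xy - 2x - \tfrac{17}{2}y + 17 → -2x - \tfrac{69}{8}y + \tfrac{69}{4}
  leading term x: no divisor's leading term divides it; move -2x to the remainder.
  leading term y: no divisor's leading term divides it; move -\tfrac{69}{8}y to the remainder.
  leading term 1: no divisor's leading term divides it; move \tfrac{69}{4} to the remainder.
  remainder -2x - \tfrac{69}{8}y + \tfrac{69}{4} ≠ 0; add h_4 = -2x - \tfrac{69}{8}y + \tfrac{69}{4} to the basis.

S(f_1,f_3): lcm = x^{3}y. S = -\tfrac{1}{4}x^{2}y + \tfrac{1}{2}x^{2} - 10y^{2} + 20y.
  leading term x^{2}y: subtract (-\tfrac{1}{12}x)·f_3 from -\tfrac{1}{4}x^{2}y + \tfrac{1}{2}x^{2} - 10y^{2} + 20y → \tfrac{1}{2}x^{2} + \tfrac{1}{16}xy - \tfrac{1}{8}x - 10y^{2} + 20y
  leading term x^{2}: subtract (-\tfrac{1}{4}x)·h_4 from \tfrac{1}{2}x^{2} + \tfrac{1}{16}xy - \tfrac{1}{8}x - 10y^{2} + 20y → -\tfrac{67}{32}xy + \tfrac{67}{16}x - 10y^{2} + 20y
  leading term xy: subtract (-\tfrac{67}{96})·f_3 from -\tfrac{67}{32}xy + \tfrac{67}{16}x - 10y^{2} + 20y → \tfrac{67}{16}x - 10y^{2} + \tfrac{2627}{128}y - \tfrac{67}{64}
  leading term x: subtract (-\tfrac{67}{32})·h_4 from \tfrac{67}{16}x - 10y^{2} + \tfrac{2627}{128}y - \tfrac{67}{64} → -10y^{2} + \tfrac{631}{256}y + \tfrac{4489}{128}
  leading term y^{2}: no divisor's leading term divides it; move -10y^{2} to the remainder.
  leading term y: no divisor's leading term divides it; move \tfrac{631}{256}y to the remainder.
  leading term 1: no divisor's leading term divides it; move \tfrac{4489}{128} to the remainder.
  remainder -10y^{2} + \tfrac{631}{256}y + \tfrac{4489}{128} ≠ 0; add h_5 = -10y^{2} + \tfrac{631}{256}y + \tfrac{4489}{128} to the basis.

S(f_2,f_3): lcm = x^{3}y. S = -\tfrac{1}{4}x^{2}y + \tfrac{1}{2}x^{2} - \tfrac{1}{2}xy^{2} + 2xy - \tfrac{3}{2}y^{2} + 3y.
  leading term x^{2}y: subtract (-\tfrac{1}{12}x)·f_3 from -\tfrac{1}{4}x^{2}y + \tfrac{1}{2}x^{2} - \tfrac{1}{2}xy^{2} + 2xy - \tfrac{3}{2}y^{2} + 3y → \tfrac{1}{2}x^{2} - \tfrac{1}{2}xy^{2} + \tfrac{33}{16}xy - \tfrac{1}{8}x - \tfrac{3}{2}y^{2} + 3y
  leading term x^{2}: subtract (-\tfrac{1}{4}x)·h_4 from \tfrac{1}{2}x^{2} - \tfrac{1}{2}xy^{2} + \tfrac{33}{16}xy - \tfrac{1}{8}x - \tfrac{3}{2}y^{2} + 3y → -\tfrac{1}{2}xy^{2} - \tfrac{3}{32}xy + \tfrac{67}{16}x - \tfrac{3}{2}y^{2} + 3y
  leading term xy^{2}: subtract (-\tfrac{1}{6}y)·f_3 from -\tfrac{1}{2}xy^{2} - \tfrac{3}{32}xy + \tfrac{67}{16}x - \tfrac{3}{2}y^{2} + 3y → -\tfrac{3}{32}xy + \tfrac{67}{16}x - \tfrac{11}{8}y^{2} + \tfrac{11}{4}y
  leading term xy: subtract (-\tfrac{1}{32})·f_3 from -\tfrac{3}{32}xy + \tfrac{67}{16}x - \tfrac{11}{8}y^{2} + \tfrac{11}{4}y → \tfrac{67}{16}x - \tfrac{11}{8}y^{2} + \tfrac{355}{128}y - \tfrac{3}{64}
  leading term x: subtract (-\tfrac{67}{32})·h_4 from \tfrac{67}{16}x - \tfrac{11}{8}y^{2} + \tfrac{355}{128}y - \tfrac{3}{64} → -\tfrac{11}{8}y^{2} - \tfrac{3913}{256}y + \tfrac{4617}{128}
  leading term y^{2}: subtract (\tfrac{11}{80})·h_5 from -\tfrac{11}{8}y^{2} - \tfrac{3913}{256}y + \tfrac{4617}{128} → -\tfrac{319981}{20480}y + \tfrac{319981}{10240}
  leading term y: no divisor's leading term divides it; move -\tfrac{319981}{20480}y to the remainder.
  leading term 1: no divisor's leading term divides it; move \tfrac{319981}{10240} to the remainder.
  remainder -\tfrac{319981}{20480}y + \tfrac{319981}{10240} ≠ 0; add h_6 = -\tfrac{319981}{20480}y + \tfrac{319981}{10240} to the basis.

The other S-polynomials (S(f_1,h_4), S(f_2,h_4), S(f_3,h_4), S(f_1,h_5), S(f_2,h_5), S(f_3,h_5), S(h_4,h_5), S(f_1,h_6), S(f_2,h_6), S(f_3,h_6), S(h_4,h_6), S(h_5,h_6)) all reduce to 0 modulo the current basis, so we have a Gröbner basis.
Inter-reduce: drop elements whose leading term is divisible by another's, tail-reduce, and make monic.
Reduced Gröbner basis: {x, y - 2}.
Label its elements g_1 = x, g_2 = y - 2.

Reduce p = -\tfrac{2}{3}xy + x - y^{2} - 3y + 10 modulo G:
  leading term xy: subtract (-\tfrac{2}{3}y)·g_1 from -\tfrac{2}{3}xy + x - y^{2} - 3y + 10 → x - y^{2} - 3y + 10
  leading term x: subtract (1)·g_1 from x - y^{2} - 3y + 10 → -y^{2} - 3y + 10
  leading term y^{2}: subtract (-y)·g_2 from -y^{2} - 3y + 10 → -5y + 10
  leading term y: subtract (-5)·g_2 from -5y + 10 → 0
  normal form = 0.
Since the normal form is 0, p ∈ I.

-\tfrac{2}{3}xy + x - y^{2} - 3y + 10 lies in I (it reduces to 0).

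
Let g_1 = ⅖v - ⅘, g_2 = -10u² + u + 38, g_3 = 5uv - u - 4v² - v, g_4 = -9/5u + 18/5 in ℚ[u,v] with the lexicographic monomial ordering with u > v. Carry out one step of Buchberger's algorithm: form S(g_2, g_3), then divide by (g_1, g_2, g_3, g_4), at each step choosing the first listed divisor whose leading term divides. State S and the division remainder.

lcm(LM(g_2), LM(g_3)) = u²v.
S = (lcm/LT(g_2))·g_2 − (lcm/LT(g_3))·g_3 = ⅕u² + ⅘uv² + 1/10uv - 19/5v.
Reduce S modulo (g_1, g_2, g_3, g_4) in that order:
  leading term u²: subtract (-1/50)·g_2 from ⅕u² + ⅘uv² + 1/10uv - 19/5v → ⅘uv² + 1/10uv + 1/50u - 19/5v + 19/25
  leading term uv²: subtract (2uv)·g_1 from ⅘uv² + 1/10uv + 1/50u - 19/5v + 19/25 → 17/10uv + 1/50u - 19/5v + 19/25
  leading term uv: subtract (17/4u)·g_1 from 17/10uv + 1/50u - 19/5v + 19/25 → 171/50u - 19/5v + 19/25
  leading term u: subtract (-19/10)·g_4 from 171/50u - 19/5v + 19/25 → -19/5v + 38/5
  leading term v: subtract (-19/2)·g_1 from -19/5v + 38/5 → 0
The remainder is 0, so this S-polynomial contributes no new basis element.

S(g_2, g_3) = ⅕u² + ⅘uv² + 1/10uv - 19/5v; remainder on division = 0.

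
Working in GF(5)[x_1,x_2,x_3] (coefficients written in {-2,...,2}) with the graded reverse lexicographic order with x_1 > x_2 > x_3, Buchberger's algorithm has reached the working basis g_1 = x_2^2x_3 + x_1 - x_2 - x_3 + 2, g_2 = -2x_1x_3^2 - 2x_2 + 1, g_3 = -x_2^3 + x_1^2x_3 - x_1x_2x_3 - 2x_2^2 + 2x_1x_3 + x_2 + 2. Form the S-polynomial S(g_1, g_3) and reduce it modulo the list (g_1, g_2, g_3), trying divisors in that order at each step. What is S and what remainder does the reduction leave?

lcm(LM(g_1), LM(g_3)) = x_2^3x_3.
S = (lcm/LT(g_1))·g_1 − (lcm/LT(g_3))·g_3 = x_1^2x_3^2 - x_1x_2x_3^2 - 2x_2^2x_3 + 2x_1x_3^2 + x_1x_2 - x_2^2 + 2x_2 + 2x_3.
Reduce S modulo (g_1, g_2, g_3) in that order:
  leading term x_1^2x_3^2: subtract (2x_1)·g_2 from x_1^2x_3^2 - x_1x_2x_3^2 - 2x_2^2x_3 + 2x_1x_3^2 + x_1x_2 - x_2^2 + 2x_2 + 2x_3 → -x_1x_2x_3^2 - 2x_2^2x_3 + 2x_1x_3^2 - x_2^2 - 2x_1 + 2x_2 + 2x_3
  leading term x_1x_2x_3^2: subtract (-2x_2)·g_2 from -x_1x_2x_3^2 - 2x_2^2x_3 + 2x_1x_3^2 - x_2^2 - 2x_1 + 2x_2 + 2x_3 → -2x_2^2x_3 + 2x_1x_3^2 - 2x_1 - x_2 + 2x_3
  leading term x_2^2x_3: subtract (-2)·g_1 from -2x_2^2x_3 + 2x_1x_3^2 - 2x_1 - x_2 + 2x_3 → 2x_1x_3^2 + 2x_2 - 1
  leading term x_1x_3^2: subtract (-1)·g_2 from 2x_1x_3^2 + 2x_2 - 1 → 0
The remainder is 0, so this S-polynomial contributes no new basis element.

S(g_1, g_3) = x_1^2x_3^2 - x_1x_2x_3^2 - 2x_2^2x_3 + 2x_1x_3^2 + x_1x_2 - x_2^2 + 2x_2 + 2x_3; remainder on division = 0.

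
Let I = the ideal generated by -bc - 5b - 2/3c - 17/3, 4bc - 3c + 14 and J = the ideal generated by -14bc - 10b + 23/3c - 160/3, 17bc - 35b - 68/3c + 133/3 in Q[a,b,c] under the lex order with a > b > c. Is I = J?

Yes, the ideals are equal.

Since reduced Gröbner bases are canonical representatives of ideals under a given ordering, it suffices to compute and compare them.
Buchberger on the first generating set:
f_1 = -bc - 5b - 2/3c - 17/3, LT = bc.
f_2 = 4bc - 3c + 14, LT = bc.

S(f_1,f_2): lcm = bc. S = 5b + 17/12c + 13/6.
  reduce S modulo (f_1, f_2):
  remainder 5b + 17/12c + 13/6 ≠ 0; add g_3 = 5b + 17/12c + 13/6 to the basis.

S(f_1,g_3): lcm = bc. S = 5b - 17/60c^2 + 7/30c + 17/3.
  reduce S modulo (f_1, f_2, g_3):
  remainder -17/60c^2 - 71/60c + 7/2 ≠ 0; add g_4 = -17/60c^2 - 71/60c + 7/2 to the basis.

The other S-polynomials (S(f_2,g_3), S(f_1,g_4), S(f_2,g_4), S(g_3,g_4)) all reduce to 0 modulo the current basis, so we have a Gröbner basis.
Inter-reduce: drop elements whose leading term is divisible by another's, tail-reduce, and make monic.
Reduced Gröbner basis: {b + 17/60c + 13/30, c^2 + 71/17c - 210/17}.

Buchberger on the second generating set:
h_1 = -14bc - 10b + 23/3c - 160/3, LT = bc.
h_2 = 17bc - 35b - 68/3c + 133/3, LT = bc.

S(h_1,h_2): lcm = bc. S = 330/119b + 11/14c + 143/119.
  reduce S modulo (h_1, h_2):
  remainder 330/119b + 11/14c + 143/119 ≠ 0; add k_3 = 330/119b + 11/14c + 143/119 to the basis.

S(h_1,k_3): lcm = bc. S = 5/7b - 17/60c^2 - 103/105c + 80/21.
  reduce S modulo (h_1, h_2, k_3):
  remainder -17/60c^2 - 71/60c + 7/2 ≠ 0; add k_4 = -17/60c^2 - 71/60c + 7/2 to the basis.

The other S-polynomials (S(h_2,k_3), S(h_1,k_4), S(h_2,k_4), S(k_3,k_4)) all reduce to 0 modulo the current basis, so we have a Gröbner basis.
Inter-reduce: drop elements whose leading term is divisible by another's, tail-reduce, and make monic.
Reduced Gröbner basis: {b + 17/60c + 13/30, c^2 + 71/17c - 210/17}.

These coincide, so the ideals are equal.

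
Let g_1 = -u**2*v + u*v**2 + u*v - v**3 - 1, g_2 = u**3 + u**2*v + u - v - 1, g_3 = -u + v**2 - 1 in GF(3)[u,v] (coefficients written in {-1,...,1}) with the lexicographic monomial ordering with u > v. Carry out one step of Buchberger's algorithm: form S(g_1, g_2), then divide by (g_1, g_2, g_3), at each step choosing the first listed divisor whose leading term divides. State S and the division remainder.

S(g_1, g_2) = u**2*v**2 - u**2*v + u*v**3 - u*v + u + v**2 + v; remainder on division = -v**5 - v**4 - v**2 - v.

lcm(LM(g_1), LM(g_2)) = u**3*v.
S = (lcm/LT(g_1))·g_1 − (lcm/LT(g_2))·g_2 = u**2*v**2 - u**2*v + u*v**3 - u*v + u + v**2 + v.
Reduce S modulo (g_1, g_2, g_3) in that order:
  leading term u**2*v**2: subtract (-v)·g_1 from u**2*v**2 - u**2*v + u*v**3 - u*v + u + v**2 + v → -u**2*v - u*v**3 + u*v**2 - u*v + u - v**4 + v**2
  leading term u**2*v: subtract (1)·g_1 from -u**2*v - u*v**3 + u*v**2 - u*v + u - v**4 + v**2 → -u*v**3 + u*v + u - v**4 + v**3 + v**2 + 1
  leading term u*v**3: subtract (v**3)·g_3 from -u*v**3 + u*v + u - v**4 + v**3 + v**2 + 1 → u*v + u - v**5 - v**4 - v**3 + v**2 + 1
  leading term u*v: subtract (-v)·g_3 from u*v + u - v**5 - v**4 - v**3 + v**2 + 1 → u - v**5 - v**4 + v**2 - v + 1
  leading term u: subtract (-1)·g_3 from u - v**5 - v**4 + v**2 - v + 1 → -v**5 - v**4 - v**2 - v
  leading term v**5: no divisor's leading term divides it; move -v**5 to the remainder.
  leading term v**4: no divisor's leading term divides it; move -v**4 to the remainder.
  leading term v**2: no divisor's leading term divides it; move -v**2 to the remainder.
  leading term v: no divisor's leading term divides it; move -v to the remainder.
The remainder -v**5 - v**4 - v**2 - v is nonzero, so it would be added as the next basis element.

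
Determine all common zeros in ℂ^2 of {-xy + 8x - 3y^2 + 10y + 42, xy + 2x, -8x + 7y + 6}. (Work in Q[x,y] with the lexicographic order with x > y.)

Compute a lex Gröbner basis by Buchberger's algorithm.
f_1 = -xy + 8x - 3y^2 + 10y + 42, LT = xy.
f_2 = xy + 2x, LT = xy.
f_3 = -8x + 7y + 6, LT = x.

S(f_1,f_2): lcm = xy. S = -10x + 3y^2 - 10y - 42.
  leading term x: subtract (5/4)·f_3 from -10x + 3y^2 - 10y - 42 → 3y^2 - 75/4y - 99/2
  leading term y^2: no divisor's leading term divides it; move 3y^2 to the remainder.
  leading term y: no divisor's leading term divides it; move -75/4y to the remainder.
  leading term 1: no divisor's leading term divides it; move -99/2 to the remainder.
  remainder 3y^2 - 75/4y - 99/2 ≠ 0; add h_4 = 3y^2 - 75/4y - 99/2 to the basis.

S(f_1,f_3): lcm = xy. S = -8x + 31/8y^2 - 37/4y - 42.
  leading term x: subtract (1)·f_3 from -8x + 31/8y^2 - 37/4y - 42 → 31/8y^2 - 65/4y - 48
  leading term y^2: subtract (31/24)·h_4 from 31/8y^2 - 65/4y - 48 → 255/32y + 255/16
  leading term y: no divisor's leading term divides it; move 255/32y to the remainder.
  leading term 1: no divisor's leading term divides it; move 255/16 to the remainder.
  remainder 255/32y + 255/16 ≠ 0; add h_5 = 255/32y + 255/16 to the basis.

The other S-polynomials (S(f_2,f_3), S(f_1,h_4), S(f_2,h_4), S(f_3,h_4), S(f_1,h_5), S(f_2,h_5), S(f_3,h_5), S(h_4,h_5)) all reduce to 0 modulo the current basis, so we have a Gröbner basis.
Inter-reduce: drop elements whose leading term is divisible by another's, tail-reduce, and make monic.
Reduced Gröbner basis: {x + 1, y + 2}.

From the last basis element, y + 2 = 0, so y takes values in {-2}. Each choice, substituted upward through the basis, yields the corresponding point(s) of the solution set.
  y = -2: the earlier basis element becomes x + 1 = 0, giving x = -1 — point (-1, -2).

{(-1, -2)}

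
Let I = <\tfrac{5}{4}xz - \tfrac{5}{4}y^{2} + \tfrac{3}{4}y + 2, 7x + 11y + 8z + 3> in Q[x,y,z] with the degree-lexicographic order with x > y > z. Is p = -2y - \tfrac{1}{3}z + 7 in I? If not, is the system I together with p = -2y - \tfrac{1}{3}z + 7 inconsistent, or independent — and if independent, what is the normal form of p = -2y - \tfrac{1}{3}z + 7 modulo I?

-2y - \tfrac{1}{3}z + 7 is independent of I; its normal form modulo I is -2y - \tfrac{1}{3}z + 7.

First compute the reduced Gröbner basis of I by Buchberger's algorithm.
f_1 = \tfrac{5}{4}xz - \tfrac{5}{4}y^{2} + \tfrac{3}{4}y + 2, LT = xz.
f_2 = 7x + 11y + 8z + 3, LT = x.

S(f_1,f_2): lcm = xz. S = -y^{2} - \tfrac{11}{7}yz - \tfrac{8}{7}z^{2} + \tfrac{3}{5}y - \tfrac{3}{7}z + \tfrac{8}{5}.
  reduce S modulo (f_1, f_2):
  remainder -y^{2} - \tfrac{11}{7}yz - \tfrac{8}{7}z^{2} + \tfrac{3}{5}y - \tfrac{3}{7}z + \tfrac{8}{5} ≠ 0; add h_3 = -y^{2} - \tfrac{11}{7}yz - \tfrac{8}{7}z^{2} + \tfrac{3}{5}y - \tfrac{3}{7}z + \tfrac{8}{5} to the basis.

The other S-polynomials (S(f_1,h_3), S(f_2,h_3)) all reduce to 0 modulo the current basis, so we have a Gröbner basis.
Inter-reduce: drop elements whose leading term is divisible by another's, tail-reduce, and make monic.
Reduced Gröbner basis: {y^{2} + \tfrac{11}{7}yz + \tfrac{8}{7}z^{2} - \tfrac{3}{5}y + \tfrac{3}{7}z - \tfrac{8}{5}, x + \tfrac{11}{7}y + \tfrac{8}{7}z + \tfrac{3}{7}}.
Label its elements g_1 = y^{2} + \tfrac{11}{7}yz + \tfrac{8}{7}z^{2} - \tfrac{3}{5}y + \tfrac{3}{7}z - \tfrac{8}{5}, g_2 = x + \tfrac{11}{7}y + \tfrac{8}{7}z + \tfrac{3}{7}.

Reduce p = -2y - \tfrac{1}{3}z + 7 modulo G:
  leading term y: no divisor's leading term divides it; move -2y to the remainder.
  leading term z: no divisor's leading term divides it; move -\tfrac{1}{3}z to the remainder.
  leading term 1: no divisor's leading term divides it; move 7 to the remainder.
  normal form = -2y - \tfrac{1}{3}z + 7.
The normal form is nonzero, so p ∉ I. Since p minus its normal form lies in I, I + (p) = I + (r) where r = -2y - \tfrac{1}{3}z + 7; decide whether this ideal is the whole ring.
Run Buchberger on G together with r (pairs among the g_i already reduce to 0 since G is a Gröbner basis):
g_1 = y^{2} + \tfrac{11}{7}yz + \tfrac{8}{7}z^{2} - \tfrac{3}{5}y + \tfrac{3}{7}z - \tfrac{8}{5}, LT = y^{2}.
g_2 = x + \tfrac{11}{7}y + \tfrac{8}{7}z + \tfrac{3}{7}, LT = x.
r = -2y - \tfrac{1}{3}z + 7, LT = y.

S(g_1,r): lcm = y^{2}. S = \tfrac{59}{42}yz + \tfrac{8}{7}z^{2} + \tfrac{29}{10}y + \tfrac{3}{7}z - \tfrac{8}{5}.
  reduce S modulo (g_1, g_2, r):
  remainder \tfrac{229}{252}z^{2} + \tfrac{1021}{210}z + \tfrac{171}{20} ≠ 0; add m_4 = \tfrac{229}{252}z^{2} + \tfrac{1021}{210}z + \tfrac{171}{20} to the basis.

The other S-polynomials (S(g_1,g_2), S(g_2,r), S(g_1,m_4), S(g_2,m_4), S(r,m_4)) all reduce to 0 modulo the current basis, so we have a Gröbner basis.
Inter-reduce: drop elements whose leading term is divisible by another's, tail-reduce, and make monic.
Reduced Gröbner basis: {z^{2} + \tfrac{6126}{1145}z + \tfrac{10773}{1145}, x + \tfrac{37}{42}z + \tfrac{83}{14}, y + \tfrac{1}{6}z - \tfrac{7}{2}}.
The reduced Gröbner basis of I + (p) is {z^{2} + \tfrac{6126}{1145}z + \tfrac{10773}{1145}, x + \tfrac{37}{42}z + \tfrac{83}{14}, y + \tfrac{1}{6}z - \tfrac{7}{2}} ≠ {1}, a proper ideal, so the enlarged system stays consistent: p is independent of I, with normal form -2y - \tfrac{1}{3}z + 7.

Ideal membership is decidable via reduction modulo a Gröbner basis.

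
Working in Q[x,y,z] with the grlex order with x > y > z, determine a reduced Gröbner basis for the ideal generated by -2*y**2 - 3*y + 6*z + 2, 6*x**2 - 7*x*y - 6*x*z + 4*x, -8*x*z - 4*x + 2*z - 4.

f_1 = -2*y**2 - 3*y + 6*z + 2, LT = y**2.
f_2 = 6*x**2 - 7*x*y - 6*x*z + 4*x, LT = x**2.
f_3 = -8*x*z - 4*x + 2*z - 4, LT = x*z.

S(f_2,f_3): lcm = x**2*z. S = -7/6*x*y*z - x*z**2 - 1/2*x**2 + 11/12*x*z - 1/2*x.
  leading term x*y*z: subtract (7/48*y)·f_3 from -7/6*x*y*z - x*z**2 - 1/2*x**2 + 11/12*x*z - 1/2*x → -x*z**2 - 1/2*x**2 + 7/12*x*y + 11/12*x*z - 7/24*y*z - 1/2*x + 7/12*y
  leading term x*z**2: subtract (1/8*z)·f_3 from -x*z**2 - 1/2*x**2 + 7/12*x*y + 11/12*x*z - 7/24*y*z - 1/2*x + 7/12*y → -1/2*x**2 + 7/12*x*y + 17/12*x*z - 7/24*y*z - 1/4*z**2 - 1/2*x + 7/12*y + 1/2*z
  leading term x**2: subtract (-1/12)·f_2 from -1/2*x**2 + 7/12*x*y + 17/12*x*z - 7/24*y*z - 1/4*z**2 - 1/2*x + 7/12*y + 1/2*z → 11/12*x*z - 7/24*y*z - 1/4*z**2 - 1/6*x + 7/12*y + 1/2*z
  leading term x*z: subtract (-11/96)·f_3 from 11/12*x*z - 7/24*y*z - 1/4*z**2 - 1/6*x + 7/12*y + 1/2*z → -7/24*y*z - 1/4*z**2 - 5/8*x + 7/12*y + 35/48*z - 11/24
  leading term y*z: no divisor's leading term divides it; move -7/24*y*z to the remainder.
  leading term z**2: no divisor's leading term divides it; move -1/4*z**2 to the remainder.
  leading term x: no divisor's leading term divides it; move -5/8*x to the remainder.
  leading term y: no divisor's leading term divides it; move 7/12*y to the remainder.
  leading term z: no divisor's leading term divides it; move 35/48*z to the remainder.
  leading term 1: no divisor's leading term divides it; move -11/24 to the remainder.
  remainder -7/24*y*z - 1/4*z**2 - 5/8*x + 7/12*y + 35/48*z - 11/24 ≠ 0; add g_4 = -7/24*y*z - 1/4*z**2 - 5/8*x + 7/12*y + 35/48*z - 11/24 to the basis.

S(f_1,g_4): lcm = y**2*z. S = -6/7*y*z**2 - 15/7*x*y + 2*y**2 + 4*y*z - 3*z**2 - 11/7*y - z.
  leading term y*z**2: subtract (144/49*z)·g_4 from -6/7*y*z**2 - 15/7*x*y + 2*y**2 + 4*y*z - 3*z**2 - 11/7*y - z → 36/49*z**3 - 15/7*x*y + 90/49*x*z + 2*y**2 + 16/7*y*z - 36/7*z**2 - 11/7*y + 17/49*z
  leading term z**3: no divisor's leading term divides it; move 36/49*z**3 to the remainder.
  leading term x*y: no divisor's leading term divides it; move -15/7*x*y to the remainder.
  leading term x*z: subtract (-45/196)·f_3 from 90/49*x*z + 2*y**2 + 16/7*y*z - 36/7*z**2 - 11/7*y + 17/49*z → 2*y**2 + 16/7*y*z - 36/7*z**2 - 45/49*x - 11/7*y + 79/98*z - 45/49
  leading term y**2: subtract (-1)·f_1 from 2*y**2 + 16/7*y*z - 36/7*z**2 - 45/49*x - 11/7*y + 79/98*z - 45/49 → 16/7*y*z - 36/7*z**2 - 45/49*x - 32/7*y + 667/98*z + 53/49
  leading term y*z: subtract (-384/49)·g_4 from 16/7*y*z - 36/7*z**2 - 45/49*x - 32/7*y + 667/98*z + 53/49 → -348/49*z**2 - 285/49*x + 1227/98*z - 123/49
  leading term z**2: no divisor's leading term divides it; move -348/49*z**2 to the remainder.
  leading term x: no divisor's leading term divides it; move -285/49*x to the remainder.
  leading term z: no divisor's leading term divides it; move 1227/98*z to the remainder.
  leading term 1: no divisor's leading term divides it; move -123/49 to the remainder.
  remainder 36/49*z**3 - 15/7*x*y - 348/49*z**2 - 285/49*x + 1227/98*z - 123/49 ≠ 0; add g_5 = 36/49*z**3 - 15/7*x*y - 348/49*z**2 - 285/49*x + 1227/98*z - 123/49 to the basis.

The other S-polynomials (S(f_1,f_2), S(f_1,f_3), S(f_2,g_4), S(f_3,g_4), S(f_1,g_5), S(f_2,g_5), S(f_3,g_5), S(g_4,g_5)) all reduce to 0 modulo the current basis, so we have a Gröbner basis.

G = {z**3 - 35/12*x*y - 29/3*z**2 - 95/12*x + 409/24*z - 41/12, x**2 - 7/6*x*y + 7/6*x - 1/4*z + 1/2, x*z + 1/2*x - 1/4*z + 1/2, y**2 + 3/2*y - 3*z - 1, y*z + 6/7*z**2 + 15/7*x - 2*y - 5/2*z + 11/7}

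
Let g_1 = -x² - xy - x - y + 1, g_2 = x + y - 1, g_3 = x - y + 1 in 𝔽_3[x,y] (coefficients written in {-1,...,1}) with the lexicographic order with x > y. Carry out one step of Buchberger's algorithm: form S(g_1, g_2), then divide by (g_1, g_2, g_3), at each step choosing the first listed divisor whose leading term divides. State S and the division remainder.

S(g_1, g_2) = -x + y - 1; remainder on division = -y + 1.

lcm(LM(g_1), LM(g_2)) = x².
S = (lcm/LT(g_1))·g_1 − (lcm/LT(g_2))·g_2 = -x + y - 1.
Reduce S modulo (g_1, g_2, g_3) in that order:
  leading term x: subtract (-1)·g_2 from -x + y - 1 → -y + 1
  leading term y: no divisor's leading term divides it; move -y to the remainder.
  leading term 1: no divisor's leading term divides it; move 1 to the remainder.
The remainder -y + 1 is nonzero, so it would be added as the next basis element.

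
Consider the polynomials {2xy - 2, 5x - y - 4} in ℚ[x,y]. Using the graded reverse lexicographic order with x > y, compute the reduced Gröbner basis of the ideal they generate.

This is the nonlinear analogue of row-reducing a linear system.

f_1 = 2xy - 2, LT = xy.
f_2 = 5x - y - 4, LT = x.

S(f_1,f_2): lcm = xy. S = ⅕y² + ⅘y - 1.
  reduce S modulo (f_1, f_2):
  remainder ⅕y² + ⅘y - 1 ≠ 0; add g_3 = ⅕y² + ⅘y - 1 to the basis.

The other S-polynomials (S(f_1,g_3), S(f_2,g_3)) all reduce to 0 modulo the current basis, so we have a Gröbner basis.
Inter-reduce: drop elements whose leading term is divisible by another's, tail-reduce, and make monic.

G = {y² + 4y - 5, x - ⅕y - ⅘}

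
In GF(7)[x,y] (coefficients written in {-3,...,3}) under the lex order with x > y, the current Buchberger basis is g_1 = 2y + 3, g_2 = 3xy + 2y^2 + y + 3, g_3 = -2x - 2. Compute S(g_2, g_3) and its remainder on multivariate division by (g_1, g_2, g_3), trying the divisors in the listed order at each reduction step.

S(g_2, g_3) = 3y^2 - 3y + 1; remainder on division = 0.

lcm(LM(g_2), LM(g_3)) = xy.
S = (lcm/LT(g_2))·g_2 − (lcm/LT(g_3))·g_3 = 3y^2 - 3y + 1.
Reduce S modulo (g_1, g_2, g_3) in that order:
  leading term y^2: subtract (-2y)·g_1 from 3y^2 - 3y + 1 → 3y + 1
  leading term y: subtract (-2)·g_1 from 3y + 1 → 0
The remainder is 0, so this S-polynomial contributes no new basis element.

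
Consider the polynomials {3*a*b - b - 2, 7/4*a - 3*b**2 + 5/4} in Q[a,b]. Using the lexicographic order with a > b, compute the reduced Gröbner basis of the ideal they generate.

f_1 = 3*a*b - b - 2, LT = a*b.
f_2 = 7/4*a - 3*b**2 + 5/4, LT = a.

S(f_1,f_2): lcm = a*b. S = 12/7*b**3 - 22/21*b - 2/3.
  reduce S modulo (f_1, f_2):
  remainder 12/7*b**3 - 22/21*b - 2/3 ≠ 0; add g_3 = 12/7*b**3 - 22/21*b - 2/3 to the basis.

The other S-polynomials (S(f_1,g_3), S(f_2,g_3)) all reduce to 0 modulo the current basis, so we have a Gröbner basis.
Inter-reduce: drop elements whose leading term is divisible by another's, tail-reduce, and make monic.

G = {a - 12/7*b**2 + 5/7, b**3 - 11/18*b - 7/18}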